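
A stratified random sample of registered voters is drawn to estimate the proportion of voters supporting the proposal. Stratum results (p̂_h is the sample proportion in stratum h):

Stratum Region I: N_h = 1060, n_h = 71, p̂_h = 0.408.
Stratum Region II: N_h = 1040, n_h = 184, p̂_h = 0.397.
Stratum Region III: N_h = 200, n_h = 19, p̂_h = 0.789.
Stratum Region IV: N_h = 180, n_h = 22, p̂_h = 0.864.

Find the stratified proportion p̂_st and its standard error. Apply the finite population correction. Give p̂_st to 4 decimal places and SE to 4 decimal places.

N = 2480; stratum weights W_h = N_h/N.
p̂_st = Σ W_h p̂_h = (1060·0.408 + 1040·0.397 + 200·0.789 + 180·0.864)/2480 = 0.46721
V̂(p̂_st) = Σ W_h² (1 − n_h/N_h) p̂_h(1−p̂_h)/(n_h−1):
  stratum Region I: (1060/2480)²·(1 − 71/1060)·0.408·0.592/70 = 0.000588143
  stratum Region II: (1040/2480)²·(1 − 184/1040)·0.397·0.603/183 = 0.000189348
  stratum Region III: (200/2480)²·(1 − 19/200)·0.789·0.211/18 = 5.44367e-05
  stratum Region IV: (180/2480)²·(1 − 22/180)·0.864·0.136/21 = 2.58738e-05
V̂(p̂_st) = 0.000857801; SE = √V̂ = 0.0292882

p̂_st ≈ 0.4672, SE ≈ 0.0293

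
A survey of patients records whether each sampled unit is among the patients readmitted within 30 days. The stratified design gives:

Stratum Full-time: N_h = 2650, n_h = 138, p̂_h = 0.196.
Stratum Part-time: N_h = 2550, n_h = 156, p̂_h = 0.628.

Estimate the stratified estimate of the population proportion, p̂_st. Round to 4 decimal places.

N = 5200; stratum weights W_h = N_h/N.
p̂_st = Σ W_h p̂_h = (2650·0.196 + 2550·0.628)/5200 = 0.40785

p̂_st ≈ 0.4078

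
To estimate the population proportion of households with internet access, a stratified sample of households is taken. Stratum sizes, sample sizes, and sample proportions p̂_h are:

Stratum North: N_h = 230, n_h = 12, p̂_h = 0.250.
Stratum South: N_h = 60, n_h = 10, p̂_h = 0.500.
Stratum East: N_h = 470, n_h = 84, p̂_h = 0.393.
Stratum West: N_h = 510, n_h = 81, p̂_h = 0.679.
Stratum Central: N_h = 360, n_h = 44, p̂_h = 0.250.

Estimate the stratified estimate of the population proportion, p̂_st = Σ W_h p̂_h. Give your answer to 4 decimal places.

N = 1630; stratum weights W_h = N_h/N.
p̂_st = Σ W_h p̂_h = (230·0.250 + 60·0.500 + 470·0.393 + 510·0.679 + 360·0.250)/1630 = 0.43466

p̂_st ≈ 0.4347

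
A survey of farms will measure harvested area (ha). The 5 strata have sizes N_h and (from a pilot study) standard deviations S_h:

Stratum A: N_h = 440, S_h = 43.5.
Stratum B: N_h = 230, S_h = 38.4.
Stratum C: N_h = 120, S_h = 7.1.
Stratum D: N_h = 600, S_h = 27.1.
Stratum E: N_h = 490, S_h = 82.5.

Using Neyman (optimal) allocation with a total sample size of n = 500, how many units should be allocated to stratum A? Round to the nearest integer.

Neyman allocation: n_h = n · N_h S_h / Σ N_i S_i, with n = 500.
  stratum A: N_h·S_h = 440·43.5 = 19140.00
  stratum B: N_h·S_h = 230·38.4 = 8832.00
  stratum C: N_h·S_h = 120·7.1 = 852.00
  stratum D: N_h·S_h = 600·27.1 = 16260.00
  stratum E: N_h·S_h = 490·82.5 = 40425.00
Σ N_h S_h = 85509.00
n for stratum A = 500·19140.00/85509.00 = 111.918 → 112

112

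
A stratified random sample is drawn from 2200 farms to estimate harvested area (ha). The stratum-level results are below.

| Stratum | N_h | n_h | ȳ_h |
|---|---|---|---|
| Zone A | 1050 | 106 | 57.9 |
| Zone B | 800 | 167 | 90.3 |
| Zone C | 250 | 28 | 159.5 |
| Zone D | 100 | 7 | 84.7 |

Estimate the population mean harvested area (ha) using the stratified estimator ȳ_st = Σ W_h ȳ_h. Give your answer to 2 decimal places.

N = Σ N_h = 2200. Stratum weights W_h = N_h/N.
ȳ_st = (1050·57.9 + 800·90.3 + 250·159.5 + 100·84.7) / 2200 = 82.4455

ȳ_st ≈ 82.45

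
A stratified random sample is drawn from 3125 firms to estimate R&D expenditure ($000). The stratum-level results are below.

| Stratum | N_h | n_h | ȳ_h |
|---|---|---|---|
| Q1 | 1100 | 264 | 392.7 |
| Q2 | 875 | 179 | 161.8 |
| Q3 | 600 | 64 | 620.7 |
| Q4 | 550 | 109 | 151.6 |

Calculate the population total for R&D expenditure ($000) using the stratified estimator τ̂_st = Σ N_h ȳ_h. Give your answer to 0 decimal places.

τ̂_st ≈ 1029345

τ̂_st = Σ N_h ȳ_h = 1100·392.7 + 875·161.8 + 600·620.7 + 550·151.6 = 1029345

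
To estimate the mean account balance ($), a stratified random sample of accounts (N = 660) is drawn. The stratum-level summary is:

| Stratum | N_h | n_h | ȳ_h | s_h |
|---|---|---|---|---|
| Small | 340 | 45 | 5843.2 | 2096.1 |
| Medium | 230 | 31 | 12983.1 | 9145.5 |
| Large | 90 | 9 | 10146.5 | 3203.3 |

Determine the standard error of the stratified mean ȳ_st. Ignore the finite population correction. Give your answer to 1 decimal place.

SE(ȳ_st) ≈ 612.2

V̂(ȳ_st) = Σ W_h² s_h²/n_h, with W_h = N_h/N and N = 660:
  stratum Small: (340/660)²·2096.1²/45 = 25910.8
  stratum Medium: (230/660)²·9145.5²/31 = 327658
  stratum Large: (90/660)²·3203.3²/9 = 21200.7
V̂(ȳ_st) = 374770
SE(ȳ_st) = √374770 = 612.184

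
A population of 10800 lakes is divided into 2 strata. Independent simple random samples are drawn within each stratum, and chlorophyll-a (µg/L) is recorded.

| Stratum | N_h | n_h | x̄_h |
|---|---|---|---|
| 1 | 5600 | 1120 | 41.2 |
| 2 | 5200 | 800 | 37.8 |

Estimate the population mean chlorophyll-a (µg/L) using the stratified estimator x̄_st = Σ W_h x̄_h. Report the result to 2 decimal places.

x̄_st ≈ 39.56

N = Σ N_h = 10800. Stratum weights W_h = N_h/N.
x̄_st = (5600·41.2 + 5200·37.8) / 10800 = 39.5630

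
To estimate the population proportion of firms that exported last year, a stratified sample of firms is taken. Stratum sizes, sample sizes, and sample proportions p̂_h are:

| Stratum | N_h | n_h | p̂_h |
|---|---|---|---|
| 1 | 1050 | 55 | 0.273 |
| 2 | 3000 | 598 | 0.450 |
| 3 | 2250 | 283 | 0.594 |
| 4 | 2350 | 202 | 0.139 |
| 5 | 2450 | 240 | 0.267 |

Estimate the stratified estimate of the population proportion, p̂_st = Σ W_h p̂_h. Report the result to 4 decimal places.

N = 11100; stratum weights W_h = N_h/N.
p̂_st = Σ W_h p̂_h = (1050·0.273 + 3000·0.450 + 2250·0.594 + 2350·0.139 + 2450·0.267)/11100 = 0.35621

p̂_st ≈ 0.3562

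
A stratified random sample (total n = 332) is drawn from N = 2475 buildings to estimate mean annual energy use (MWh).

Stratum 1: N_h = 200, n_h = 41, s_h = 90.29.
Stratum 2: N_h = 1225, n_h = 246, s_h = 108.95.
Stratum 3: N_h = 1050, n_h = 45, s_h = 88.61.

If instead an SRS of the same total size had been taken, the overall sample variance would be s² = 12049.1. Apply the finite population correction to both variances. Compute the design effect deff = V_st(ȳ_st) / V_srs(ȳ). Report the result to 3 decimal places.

V̂(ȳ_st) = Σ W_h² (1 − n_h/N_h) s_h²/n_h, with W_h = N_h/N and N = 2475:
  stratum 1: (200/2475)²·(1 − 41/200)·90.29²/41 = 1.03222
  stratum 2: (1225/2475)²·(1 − 246/1225)·108.95²/246 = 9.44687
  stratum 3: (1050/2475)²·(1 − 45/1050)·88.61²/45 = 30.0579
V_st = 40.5369
V_srs = (1 − 332/2475)·12049.1/332 = 31.4241
deff = V_st / V_srs = 40.5369/31.4241 = 1.2900

deff ≈ 1.290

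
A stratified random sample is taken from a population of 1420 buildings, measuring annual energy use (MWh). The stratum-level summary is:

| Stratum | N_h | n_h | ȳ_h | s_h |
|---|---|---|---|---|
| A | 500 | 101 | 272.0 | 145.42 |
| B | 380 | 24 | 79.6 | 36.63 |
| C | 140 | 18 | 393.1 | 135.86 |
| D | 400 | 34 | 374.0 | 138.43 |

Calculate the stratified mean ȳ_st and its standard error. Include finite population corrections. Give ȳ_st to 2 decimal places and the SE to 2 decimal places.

ȳ_st = Σ W_h ȳ_h = (500·272.0 + 380·79.6 + 140·393.1 + 400·374.0)/1420 = 261.18451
V̂(ȳ_st) = Σ W_h² (1 − n_h/N_h) s_h²/n_h, with W_h = N_h/N and N = 1420:
  stratum A: (500/1420)²·(1 − 101/500)·145.42²/101 = 20.7154
  stratum B: (380/1420)²·(1 − 24/380)·36.63²/24 = 3.75076
  stratum C: (140/1420)²·(1 − 18/140)·135.86²/18 = 8.68604
  stratum D: (400/1420)²·(1 − 34/400)·138.43²/34 = 40.921
V̂(ȳ_st) = 74.0732
SE(ȳ_st) = √74.0732 = 8.60658

ȳ_st ≈ 261.18, SE ≈ 8.61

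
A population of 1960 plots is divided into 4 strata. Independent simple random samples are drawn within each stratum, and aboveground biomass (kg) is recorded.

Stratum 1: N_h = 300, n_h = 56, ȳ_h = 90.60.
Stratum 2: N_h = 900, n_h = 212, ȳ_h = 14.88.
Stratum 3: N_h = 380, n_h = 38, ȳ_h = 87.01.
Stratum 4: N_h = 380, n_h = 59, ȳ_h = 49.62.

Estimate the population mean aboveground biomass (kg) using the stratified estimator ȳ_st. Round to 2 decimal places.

N = Σ N_h = 1960. Stratum weights W_h = N_h/N.
ȳ_st = (300·90.60 + 900·14.88 + 380·87.01 + 380·49.62) / 1960 = 47.1895

ȳ_st ≈ 47.19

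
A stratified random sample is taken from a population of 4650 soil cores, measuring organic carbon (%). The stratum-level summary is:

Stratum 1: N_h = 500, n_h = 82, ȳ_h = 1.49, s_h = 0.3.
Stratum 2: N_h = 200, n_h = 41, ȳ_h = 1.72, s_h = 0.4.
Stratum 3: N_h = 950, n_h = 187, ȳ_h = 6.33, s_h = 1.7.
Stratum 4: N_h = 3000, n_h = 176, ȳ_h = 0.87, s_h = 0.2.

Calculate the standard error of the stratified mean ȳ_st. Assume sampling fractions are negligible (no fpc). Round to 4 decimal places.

SE(ȳ_st) ≈ 0.0276

V̂(ȳ_st) = Σ W_h² s_h²/n_h, with W_h = N_h/N and N = 4650:
  stratum 1: (500/4650)²·0.3²/82 = 1.269e-05
  stratum 2: (200/4650)²·0.4²/41 = 7.21922e-06
  stratum 3: (950/4650)²·1.7²/187 = 0.000645056
  stratum 4: (3000/4650)²·0.2²/176 = 9.45984e-05
V̂(ȳ_st) = 0.000759564
SE(ȳ_st) = √0.000759564 = 0.0275602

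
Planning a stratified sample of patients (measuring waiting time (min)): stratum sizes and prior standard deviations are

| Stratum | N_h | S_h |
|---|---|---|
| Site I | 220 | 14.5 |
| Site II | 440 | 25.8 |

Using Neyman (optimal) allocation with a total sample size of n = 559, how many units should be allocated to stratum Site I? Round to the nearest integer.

123

Neyman allocation: n_h = n · N_h S_h / Σ N_i S_i, with n = 559.
  stratum Site I: N_h·S_h = 220·14.5 = 3190.00
  stratum Site II: N_h·S_h = 440·25.8 = 11352.00
Σ N_h S_h = 14542.00
n for stratum Site I = 559·3190.00/14542.00 = 122.625 → 123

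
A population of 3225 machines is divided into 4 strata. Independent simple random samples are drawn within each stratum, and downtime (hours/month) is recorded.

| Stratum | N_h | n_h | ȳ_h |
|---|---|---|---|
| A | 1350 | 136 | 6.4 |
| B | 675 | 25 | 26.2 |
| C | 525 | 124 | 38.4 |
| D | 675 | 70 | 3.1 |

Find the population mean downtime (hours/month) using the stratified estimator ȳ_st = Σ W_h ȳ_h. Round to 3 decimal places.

ȳ_st ≈ 15.063

N = Σ N_h = 3225. Stratum weights W_h = N_h/N.
ȳ_st = (1350·6.4 + 675·26.2 + 525·38.4 + 675·3.1) / 3225 = 15.06279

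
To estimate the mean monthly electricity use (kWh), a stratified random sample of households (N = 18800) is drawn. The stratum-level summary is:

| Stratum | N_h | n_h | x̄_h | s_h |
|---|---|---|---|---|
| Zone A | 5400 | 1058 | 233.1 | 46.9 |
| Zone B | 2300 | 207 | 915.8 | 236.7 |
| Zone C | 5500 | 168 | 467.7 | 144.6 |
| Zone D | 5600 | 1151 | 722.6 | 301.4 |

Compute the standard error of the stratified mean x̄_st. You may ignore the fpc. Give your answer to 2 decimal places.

V̂(x̄_st) = Σ W_h² s_h²/n_h, with W_h = N_h/N and N = 18800:
  stratum Zone A: (5400/18800)²·46.9²/1058 = 0.171527
  stratum Zone B: (2300/18800)²·236.7²/207 = 4.05104
  stratum Zone C: (5500/18800)²·144.6²/168 = 10.6521
  stratum Zone D: (5600/18800)²·301.4²/1151 = 7.0028
V̂(x̄_st) = 21.8775
SE(x̄_st) = √21.8775 = 4.67734

SE(x̄_st) ≈ 4.68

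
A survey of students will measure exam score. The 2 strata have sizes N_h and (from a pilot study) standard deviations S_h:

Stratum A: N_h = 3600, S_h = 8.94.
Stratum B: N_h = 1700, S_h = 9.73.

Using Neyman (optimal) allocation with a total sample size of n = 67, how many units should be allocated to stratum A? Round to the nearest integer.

44

Neyman allocation: n_h = n · N_h S_h / Σ N_i S_i, with n = 67.
  stratum A: N_h·S_h = 3600·8.94 = 32184.00
  stratum B: N_h·S_h = 1700·9.73 = 16541.00
Σ N_h S_h = 48725.00
n for stratum A = 67·32184.00/48725.00 = 44.255 → 44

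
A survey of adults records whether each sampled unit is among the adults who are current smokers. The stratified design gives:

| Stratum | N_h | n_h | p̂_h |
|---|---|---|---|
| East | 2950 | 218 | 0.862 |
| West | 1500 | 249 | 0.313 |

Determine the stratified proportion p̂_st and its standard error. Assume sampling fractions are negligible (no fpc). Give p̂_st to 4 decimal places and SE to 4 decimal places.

N = 4450; stratum weights W_h = N_h/N.
p̂_st = Σ W_h p̂_h = (2950·0.862 + 1500·0.313)/4450 = 0.67694
V̂(p̂_st) = Σ W_h² p̂_h(1−p̂_h)/(n_h−1):
  stratum East: (2950/4450)²·0.862·0.138/217 = 0.000240908
  stratum West: (1500/4450)²·0.313·0.687/248 = 9.85172e-05
V̂(p̂_st) = 0.000339425; SE = √V̂ = 0.0184235

p̂_st ≈ 0.6769, SE ≈ 0.0184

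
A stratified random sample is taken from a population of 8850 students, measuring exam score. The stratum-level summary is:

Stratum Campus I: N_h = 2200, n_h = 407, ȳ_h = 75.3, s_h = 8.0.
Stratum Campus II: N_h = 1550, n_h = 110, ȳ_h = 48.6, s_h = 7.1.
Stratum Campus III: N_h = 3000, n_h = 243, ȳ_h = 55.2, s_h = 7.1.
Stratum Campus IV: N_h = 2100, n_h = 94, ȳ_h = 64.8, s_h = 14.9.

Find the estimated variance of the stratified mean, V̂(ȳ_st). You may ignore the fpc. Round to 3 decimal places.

V̂(ȳ_st) ≈ 0.181

V̂(ȳ_st) = Σ W_h² s_h²/n_h, with W_h = N_h/N and N = 8850:
  stratum Campus I: (2200/8850)²·8.0²/407 = 0.00971727
  stratum Campus II: (1550/8850)²·7.1²/110 = 0.0140573
  stratum Campus III: (3000/8850)²·7.1²/243 = 0.0238378
  stratum Campus IV: (2100/8850)²·14.9²/94 = 0.132983
V̂(ȳ_st) = 0.180596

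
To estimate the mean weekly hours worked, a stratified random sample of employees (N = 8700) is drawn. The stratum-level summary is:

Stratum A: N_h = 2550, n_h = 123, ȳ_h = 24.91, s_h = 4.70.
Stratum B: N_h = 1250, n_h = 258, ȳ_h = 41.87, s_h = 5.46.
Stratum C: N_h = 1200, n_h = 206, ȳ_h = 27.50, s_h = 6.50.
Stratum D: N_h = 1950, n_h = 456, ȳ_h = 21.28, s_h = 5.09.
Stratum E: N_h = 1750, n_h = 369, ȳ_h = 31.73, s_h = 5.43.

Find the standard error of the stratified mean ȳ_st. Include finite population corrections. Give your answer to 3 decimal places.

V̂(ȳ_st) = Σ W_h² (1 − n_h/N_h) s_h²/n_h, with W_h = N_h/N and N = 8700:
  stratum A: (2550/8700)²·(1 − 123/2550)·4.70²/123 = 0.0146846
  stratum B: (1250/8700)²·(1 − 258/1250)·5.46²/258 = 0.00189299
  stratum C: (1200/8700)²·(1 − 206/1200)·6.50²/206 = 0.00323213
  stratum D: (1950/8700)²·(1 − 456/1950)·5.09²/456 = 0.00218684
  stratum E: (1750/8700)²·(1 − 369/1750)·5.43²/369 = 0.00255133
V̂(ȳ_st) = 0.0245479
SE(ȳ_st) = √0.0245479 = 0.156678

SE(ȳ_st) ≈ 0.157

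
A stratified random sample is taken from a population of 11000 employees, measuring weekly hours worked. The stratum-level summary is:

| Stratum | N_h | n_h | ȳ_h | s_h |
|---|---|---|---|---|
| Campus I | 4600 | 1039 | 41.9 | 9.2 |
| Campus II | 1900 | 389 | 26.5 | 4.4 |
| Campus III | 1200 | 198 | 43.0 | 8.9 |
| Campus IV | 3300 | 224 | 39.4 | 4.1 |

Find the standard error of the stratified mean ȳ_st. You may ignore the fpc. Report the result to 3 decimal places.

SE(ȳ_st) ≈ 0.165

V̂(ȳ_st) = Σ W_h² s_h²/n_h, with W_h = N_h/N and N = 11000:
  stratum Campus I: (4600/11000)²·9.2²/1039 = 0.0142459
  stratum Campus II: (1900/11000)²·4.4²/389 = 0.00148483
  stratum Campus III: (1200/11000)²·8.9²/198 = 0.00476093
  stratum Campus IV: (3300/11000)²·4.1²/224 = 0.00675402
V̂(ȳ_st) = 0.0272457
SE(ȳ_st) = √0.0272457 = 0.165063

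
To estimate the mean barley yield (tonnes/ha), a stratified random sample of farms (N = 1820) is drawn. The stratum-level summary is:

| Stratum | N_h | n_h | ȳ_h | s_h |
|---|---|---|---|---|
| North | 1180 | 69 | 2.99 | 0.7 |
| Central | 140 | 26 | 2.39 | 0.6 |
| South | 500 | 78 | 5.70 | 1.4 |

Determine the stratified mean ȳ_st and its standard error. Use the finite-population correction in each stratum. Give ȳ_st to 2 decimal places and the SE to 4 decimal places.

ȳ_st ≈ 3.69, SE ≈ 0.0669

ȳ_st = Σ W_h ȳ_h = (1180·2.99 + 140·2.39 + 500·5.70)/1820 = 3.68835
V̂(ȳ_st) = Σ W_h² (1 − n_h/N_h) s_h²/n_h, with W_h = N_h/N and N = 1820:
  stratum North: (1180/1820)²·(1 − 69/1180)·0.7²/69 = 0.00281061
  stratum Central: (140/1820)²·(1 − 26/140)·0.6²/26 = 6.67144e-05
  stratum South: (500/1820)²·(1 − 78/500)·1.4²/78 = 0.00160067
V̂(ȳ_st) = 0.00447799
SE(ȳ_st) = √0.00447799 = 0.0669178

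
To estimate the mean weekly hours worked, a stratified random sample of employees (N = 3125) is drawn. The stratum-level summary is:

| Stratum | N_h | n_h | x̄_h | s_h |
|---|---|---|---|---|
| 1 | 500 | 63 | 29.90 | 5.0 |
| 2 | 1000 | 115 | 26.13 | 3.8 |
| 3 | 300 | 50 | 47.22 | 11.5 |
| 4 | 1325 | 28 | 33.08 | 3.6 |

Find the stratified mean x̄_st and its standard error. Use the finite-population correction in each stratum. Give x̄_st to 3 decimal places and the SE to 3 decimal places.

x̄_st = Σ W_h x̄_h = (500·29.90 + 1000·26.13 + 300·47.22 + 1325·33.08)/3125 = 31.70464
V̂(x̄_st) = Σ W_h² (1 − n_h/N_h) s_h²/n_h, with W_h = N_h/N and N = 3125:
  stratum 1: (500/3125)²·(1 − 63/500)·5.0²/63 = 0.00887873
  stratum 2: (1000/3125)²·(1 − 115/1000)·3.8²/115 = 0.0113792
  stratum 3: (300/3125)²·(1 − 50/300)·11.5²/50 = 0.0203136
  stratum 4: (1325/3125)²·(1 − 28/1325)·3.6²/28 = 0.0814522
V̂(x̄_st) = 0.122024
SE(x̄_st) = √0.122024 = 0.349319

x̄_st ≈ 31.705, SE ≈ 0.349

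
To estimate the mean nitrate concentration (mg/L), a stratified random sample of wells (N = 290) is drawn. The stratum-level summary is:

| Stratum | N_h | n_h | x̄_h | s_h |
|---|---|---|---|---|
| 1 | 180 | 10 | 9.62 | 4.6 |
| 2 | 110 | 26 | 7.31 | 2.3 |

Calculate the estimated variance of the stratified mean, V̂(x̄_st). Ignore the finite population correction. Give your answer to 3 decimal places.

V̂(x̄_st) ≈ 0.844

V̂(x̄_st) = Σ W_h² s_h²/n_h, with W_h = N_h/N and N = 290:
  stratum 1: (180/290)²·4.6²/10 = 0.815201
  stratum 2: (110/290)²·2.3²/26 = 0.0292733
V̂(x̄_st) = 0.844474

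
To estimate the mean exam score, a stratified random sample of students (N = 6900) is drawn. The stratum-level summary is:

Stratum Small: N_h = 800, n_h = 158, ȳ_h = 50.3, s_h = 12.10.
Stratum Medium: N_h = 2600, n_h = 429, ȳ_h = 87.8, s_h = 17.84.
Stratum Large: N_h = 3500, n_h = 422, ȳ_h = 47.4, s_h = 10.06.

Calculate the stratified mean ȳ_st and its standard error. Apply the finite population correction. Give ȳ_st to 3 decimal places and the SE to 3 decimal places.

ȳ_st ≈ 62.959, SE ≈ 0.390

ȳ_st = Σ W_h ȳ_h = (800·50.3 + 2600·87.8 + 3500·47.4)/6900 = 62.95942
V̂(ȳ_st) = Σ W_h² (1 − n_h/N_h) s_h²/n_h, with W_h = N_h/N and N = 6900:
  stratum Small: (800/6900)²·(1 − 158/800)·12.10²/158 = 0.00999633
  stratum Medium: (2600/6900)²·(1 − 429/2600)·17.84²/429 = 0.0879564
  stratum Large: (3500/6900)²·(1 − 422/3500)·10.06²/422 = 0.0542653
V̂(ȳ_st) = 0.152218
SE(ȳ_st) = √0.152218 = 0.390151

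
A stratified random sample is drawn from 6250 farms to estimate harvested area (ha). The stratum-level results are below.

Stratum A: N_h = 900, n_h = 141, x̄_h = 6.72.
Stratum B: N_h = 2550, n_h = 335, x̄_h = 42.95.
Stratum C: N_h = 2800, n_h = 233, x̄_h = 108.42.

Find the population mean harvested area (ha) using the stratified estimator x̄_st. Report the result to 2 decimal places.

x̄_st ≈ 67.06

N = Σ N_h = 6250. Stratum weights W_h = N_h/N.
x̄_st = (900·6.72 + 2550·42.95 + 2800·108.42) / 6250 = 67.0634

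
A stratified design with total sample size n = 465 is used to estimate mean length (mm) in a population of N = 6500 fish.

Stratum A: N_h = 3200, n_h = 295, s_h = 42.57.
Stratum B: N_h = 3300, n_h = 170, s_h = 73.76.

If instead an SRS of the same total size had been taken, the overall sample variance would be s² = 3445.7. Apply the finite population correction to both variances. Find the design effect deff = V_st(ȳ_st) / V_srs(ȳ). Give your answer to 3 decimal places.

deff ≈ 1.334

V̂(ȳ_st) = Σ W_h² (1 − n_h/N_h) s_h²/n_h, with W_h = N_h/N and N = 6500:
  stratum A: (3200/6500)²·(1 − 295/3200)·42.57²/295 = 1.35162
  stratum B: (3300/6500)²·(1 − 170/3300)·73.76²/170 = 7.82392
V_st = 9.17554
V_srs = (1 − 465/6500)·3445.7/465 = 6.88
deff = V_st / V_srs = 9.17554/6.88 = 1.3337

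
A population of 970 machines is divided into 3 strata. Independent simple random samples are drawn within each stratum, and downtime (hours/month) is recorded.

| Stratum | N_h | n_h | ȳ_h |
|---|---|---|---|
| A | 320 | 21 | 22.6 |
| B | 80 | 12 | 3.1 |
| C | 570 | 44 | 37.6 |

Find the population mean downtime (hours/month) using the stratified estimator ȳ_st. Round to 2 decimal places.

ȳ_st ≈ 29.81

N = Σ N_h = 970. Stratum weights W_h = N_h/N.
ȳ_st = (320·22.6 + 80·3.1 + 570·37.6) / 970 = 29.8062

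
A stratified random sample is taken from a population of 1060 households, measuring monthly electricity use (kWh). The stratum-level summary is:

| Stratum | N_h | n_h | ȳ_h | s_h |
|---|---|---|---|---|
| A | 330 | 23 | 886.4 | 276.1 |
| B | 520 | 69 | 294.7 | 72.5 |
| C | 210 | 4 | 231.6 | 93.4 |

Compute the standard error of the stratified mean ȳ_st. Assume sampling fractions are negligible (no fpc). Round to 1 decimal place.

SE(ȳ_st) ≈ 20.6

V̂(ȳ_st) = Σ W_h² s_h²/n_h, with W_h = N_h/N and N = 1060:
  stratum A: (330/1060)²·276.1²/23 = 321.234
  stratum B: (520/1060)²·72.5²/69 = 18.3325
  stratum C: (210/1060)²·93.4²/4 = 85.5974
V̂(ȳ_st) = 425.164
SE(ȳ_st) = √425.164 = 20.6195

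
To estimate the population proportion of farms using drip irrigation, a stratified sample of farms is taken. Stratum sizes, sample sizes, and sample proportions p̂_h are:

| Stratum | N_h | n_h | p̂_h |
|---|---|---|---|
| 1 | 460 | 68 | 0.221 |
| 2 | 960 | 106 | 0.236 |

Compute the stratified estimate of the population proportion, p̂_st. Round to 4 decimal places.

p̂_st ≈ 0.2311

N = 1420; stratum weights W_h = N_h/N.
p̂_st = Σ W_h p̂_h = (460·0.221 + 960·0.236)/1420 = 0.23114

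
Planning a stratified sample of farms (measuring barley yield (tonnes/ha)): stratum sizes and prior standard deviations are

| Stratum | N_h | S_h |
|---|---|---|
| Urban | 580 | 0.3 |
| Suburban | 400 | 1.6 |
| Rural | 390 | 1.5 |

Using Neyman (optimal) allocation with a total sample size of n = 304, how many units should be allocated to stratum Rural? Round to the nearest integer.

127

Neyman allocation: n_h = n · N_h S_h / Σ N_i S_i, with n = 304.
  stratum Urban: N_h·S_h = 580·0.3 = 174.00
  stratum Suburban: N_h·S_h = 400·1.6 = 640.00
  stratum Rural: N_h·S_h = 390·1.5 = 585.00
Σ N_h S_h = 1399.00
n for stratum Rural = 304·585.00/1399.00 = 127.119 → 127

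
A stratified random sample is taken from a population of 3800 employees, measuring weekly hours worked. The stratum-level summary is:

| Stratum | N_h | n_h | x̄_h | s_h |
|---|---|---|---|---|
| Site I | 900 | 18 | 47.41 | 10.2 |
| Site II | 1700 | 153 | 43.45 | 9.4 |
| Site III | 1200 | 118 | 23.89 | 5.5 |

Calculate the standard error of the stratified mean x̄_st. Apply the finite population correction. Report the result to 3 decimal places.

V̂(x̄_st) = Σ W_h² (1 − n_h/N_h) s_h²/n_h, with W_h = N_h/N and N = 3800:
  stratum Site I: (900/3800)²·(1 − 18/900)·10.2²/18 = 0.31774
  stratum Site II: (1700/3800)²·(1 − 153/1700)·9.4²/153 = 0.105181
  stratum Site III: (1200/3800)²·(1 − 118/1200)·5.5²/118 = 0.0230507
V̂(x̄_st) = 0.445971
SE(x̄_st) = √0.445971 = 0.667811

SE(x̄_st) ≈ 0.668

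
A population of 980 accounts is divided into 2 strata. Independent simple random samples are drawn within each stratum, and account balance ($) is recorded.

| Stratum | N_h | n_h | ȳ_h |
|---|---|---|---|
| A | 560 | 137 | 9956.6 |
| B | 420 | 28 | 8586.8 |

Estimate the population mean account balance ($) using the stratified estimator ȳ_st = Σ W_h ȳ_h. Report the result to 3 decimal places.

N = Σ N_h = 980. Stratum weights W_h = N_h/N.
ȳ_st = (560·9956.6 + 420·8586.8) / 980 = 9369.54286

ȳ_st ≈ 9369.543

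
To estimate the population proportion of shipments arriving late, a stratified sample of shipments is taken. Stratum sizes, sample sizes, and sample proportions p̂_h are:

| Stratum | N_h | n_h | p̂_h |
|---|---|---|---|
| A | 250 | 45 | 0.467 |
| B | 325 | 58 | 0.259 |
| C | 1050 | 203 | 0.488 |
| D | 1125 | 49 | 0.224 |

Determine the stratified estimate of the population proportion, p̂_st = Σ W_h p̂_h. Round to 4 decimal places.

N = 2750; stratum weights W_h = N_h/N.
p̂_st = Σ W_h p̂_h = (250·0.467 + 325·0.259 + 1050·0.488 + 1125·0.224)/2750 = 0.35103

p̂_st ≈ 0.3510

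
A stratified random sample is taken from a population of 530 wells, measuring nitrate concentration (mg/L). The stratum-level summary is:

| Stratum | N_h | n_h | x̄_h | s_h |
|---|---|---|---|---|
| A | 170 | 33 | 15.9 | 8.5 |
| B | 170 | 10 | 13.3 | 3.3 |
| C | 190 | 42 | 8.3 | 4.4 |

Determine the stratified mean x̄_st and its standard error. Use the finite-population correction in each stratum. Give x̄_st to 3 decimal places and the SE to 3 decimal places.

x̄_st = Σ W_h x̄_h = (170·15.9 + 170·13.3 + 190·8.3)/530 = 12.34151
V̂(x̄_st) = Σ W_h² (1 − n_h/N_h) s_h²/n_h, with W_h = N_h/N and N = 530:
  stratum A: (170/530)²·(1 − 33/170)·8.5²/33 = 0.181527
  stratum B: (170/530)²·(1 − 10/170)·3.3²/10 = 0.10545
  stratum C: (190/530)²·(1 − 42/190)·4.4²/42 = 0.0461445
V̂(x̄_st) = 0.333121
SE(x̄_st) = √0.333121 = 0.577167

x̄_st ≈ 12.342, SE ≈ 0.577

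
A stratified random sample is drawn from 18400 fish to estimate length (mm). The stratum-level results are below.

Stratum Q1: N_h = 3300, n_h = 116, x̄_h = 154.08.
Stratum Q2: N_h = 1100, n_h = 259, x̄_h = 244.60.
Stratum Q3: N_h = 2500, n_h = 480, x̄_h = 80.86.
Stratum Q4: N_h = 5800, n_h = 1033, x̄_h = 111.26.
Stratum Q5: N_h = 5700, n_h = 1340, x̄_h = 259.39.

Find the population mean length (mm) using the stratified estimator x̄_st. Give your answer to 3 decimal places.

x̄_st ≈ 168.669

N = Σ N_h = 18400. Stratum weights W_h = N_h/N.
x̄_st = (3300·154.08 + 1100·244.60 + 2500·80.86 + 5800·111.26 + 5700·259.39) / 18400 = 168.66875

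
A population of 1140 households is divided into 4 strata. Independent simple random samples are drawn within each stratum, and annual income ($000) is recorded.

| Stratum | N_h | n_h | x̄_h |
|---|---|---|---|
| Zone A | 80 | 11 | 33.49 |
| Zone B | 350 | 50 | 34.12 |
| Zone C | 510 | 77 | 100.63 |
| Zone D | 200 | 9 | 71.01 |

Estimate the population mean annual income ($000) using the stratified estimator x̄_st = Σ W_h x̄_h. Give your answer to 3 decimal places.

N = Σ N_h = 1140. Stratum weights W_h = N_h/N.
x̄_st = (80·33.49 + 350·34.12 + 510·100.63 + 200·71.01) / 1140 = 70.30219

x̄_st ≈ 70.302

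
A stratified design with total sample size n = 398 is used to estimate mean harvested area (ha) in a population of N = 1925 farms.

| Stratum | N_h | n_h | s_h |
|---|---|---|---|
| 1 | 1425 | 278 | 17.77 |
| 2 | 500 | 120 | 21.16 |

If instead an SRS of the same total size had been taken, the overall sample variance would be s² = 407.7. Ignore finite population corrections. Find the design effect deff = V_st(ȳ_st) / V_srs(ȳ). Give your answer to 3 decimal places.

deff ≈ 0.853

V̂(ȳ_st) = Σ W_h² s_h²/n_h, with W_h = N_h/N and N = 1925:
  stratum 1: (1425/1925)²·17.77²/278 = 0.622441
  stratum 2: (500/1925)²·21.16²/120 = 0.251726
V_st = 0.874168
V_srs = s²/n = 407.7/398 = 1.02437
deff = V_st / V_srs = 0.874168/1.02437 = 0.8534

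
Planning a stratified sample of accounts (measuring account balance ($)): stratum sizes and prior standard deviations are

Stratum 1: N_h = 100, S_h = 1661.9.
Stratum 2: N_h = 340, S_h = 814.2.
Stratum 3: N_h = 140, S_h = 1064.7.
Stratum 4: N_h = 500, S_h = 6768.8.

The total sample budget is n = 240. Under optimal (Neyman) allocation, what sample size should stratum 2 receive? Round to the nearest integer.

Neyman allocation: n_h = n · N_h S_h / Σ N_i S_i, with n = 240.
  stratum 1: N_h·S_h = 100·1661.9 = 166190.00
  stratum 2: N_h·S_h = 340·814.2 = 276828.00
  stratum 3: N_h·S_h = 140·1064.7 = 149058.00
  stratum 4: N_h·S_h = 500·6768.8 = 3384400.00
Σ N_h S_h = 3976476.00
n for stratum 2 = 240·276828.00/3976476.00 = 16.708 → 17

17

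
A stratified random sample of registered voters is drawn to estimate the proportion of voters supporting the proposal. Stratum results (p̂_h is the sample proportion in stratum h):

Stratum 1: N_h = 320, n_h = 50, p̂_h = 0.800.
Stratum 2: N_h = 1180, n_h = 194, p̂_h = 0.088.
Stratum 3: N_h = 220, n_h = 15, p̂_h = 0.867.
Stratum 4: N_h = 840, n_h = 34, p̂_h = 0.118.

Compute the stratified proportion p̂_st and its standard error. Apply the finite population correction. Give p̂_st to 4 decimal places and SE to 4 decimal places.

N = 2560; stratum weights W_h = N_h/N.
p̂_st = Σ W_h p̂_h = (320·0.800 + 1180·0.088 + 220·0.867 + 840·0.118)/2560 = 0.25379
V̂(p̂_st) = Σ W_h² (1 − n_h/N_h) p̂_h(1−p̂_h)/(n_h−1):
  stratum 1: (320/2560)²·(1 − 50/320)·0.800·0.200/49 = 4.30485e-05
  stratum 2: (1180/2560)²·(1 − 194/1180)·0.088·0.912/193 = 7.38243e-05
  stratum 3: (220/2560)²·(1 − 15/220)·0.867·0.133/14 = 5.66812e-05
  stratum 4: (840/2560)²·(1 − 34/840)·0.118·0.882/33 = 0.000325815
V̂(p̂_st) = 0.000499369; SE = √V̂ = 0.0223466

p̂_st ≈ 0.2538, SE ≈ 0.0223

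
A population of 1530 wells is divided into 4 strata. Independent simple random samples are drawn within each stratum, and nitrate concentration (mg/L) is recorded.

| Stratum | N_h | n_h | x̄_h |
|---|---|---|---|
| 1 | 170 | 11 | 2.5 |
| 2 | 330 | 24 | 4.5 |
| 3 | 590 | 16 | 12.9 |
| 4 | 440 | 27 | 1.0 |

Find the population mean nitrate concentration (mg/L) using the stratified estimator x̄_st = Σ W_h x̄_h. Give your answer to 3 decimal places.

N = Σ N_h = 1530. Stratum weights W_h = N_h/N.
x̄_st = (170·2.5 + 330·4.5 + 590·12.9 + 440·1.0) / 1530 = 6.51046

x̄_st ≈ 6.510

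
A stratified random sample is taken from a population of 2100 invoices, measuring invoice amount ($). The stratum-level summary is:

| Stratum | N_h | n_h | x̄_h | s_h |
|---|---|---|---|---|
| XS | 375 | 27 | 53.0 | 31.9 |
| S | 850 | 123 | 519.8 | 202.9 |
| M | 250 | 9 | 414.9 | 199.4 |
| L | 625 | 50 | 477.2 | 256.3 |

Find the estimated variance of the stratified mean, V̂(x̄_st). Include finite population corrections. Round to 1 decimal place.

V̂(x̄_st) = Σ W_h² (1 − n_h/N_h) s_h²/n_h, with W_h = N_h/N and N = 2100:
  stratum XS: (375/2100)²·(1 − 27/375)·31.9²/27 = 1.11529
  stratum S: (850/2100)²·(1 − 123/850)·202.9²/123 = 46.9001
  stratum M: (250/2100)²·(1 − 9/250)·199.4²/9 = 60.3568
  stratum L: (625/2100)²·(1 − 50/625)·256.3²/50 = 107.062
V̂(x̄_st) = 215.434

V̂(x̄_st) ≈ 215.4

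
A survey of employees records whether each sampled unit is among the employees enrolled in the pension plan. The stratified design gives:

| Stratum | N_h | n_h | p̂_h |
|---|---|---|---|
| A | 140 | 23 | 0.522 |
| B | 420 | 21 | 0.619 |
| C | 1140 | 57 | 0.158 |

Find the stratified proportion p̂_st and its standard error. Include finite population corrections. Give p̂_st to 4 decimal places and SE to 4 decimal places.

N = 1700; stratum weights W_h = N_h/N.
p̂_st = Σ W_h p̂_h = (140·0.522 + 420·0.619 + 1140·0.158)/1700 = 0.30187
V̂(p̂_st) = Σ W_h² (1 − n_h/N_h) p̂_h(1−p̂_h)/(n_h−1):
  stratum A: (140/1700)²·(1 − 23/140)·0.522·0.478/22 = 6.42824e-05
  stratum B: (420/1700)²·(1 − 21/420)·0.619·0.381/20 = 0.00068377
  stratum C: (1140/1700)²·(1 − 57/1140)·0.158·0.842/56 = 0.00101488
V̂(p̂_st) = 0.00176294; SE = √V̂ = 0.0419873

p̂_st ≈ 0.3019, SE ≈ 0.0420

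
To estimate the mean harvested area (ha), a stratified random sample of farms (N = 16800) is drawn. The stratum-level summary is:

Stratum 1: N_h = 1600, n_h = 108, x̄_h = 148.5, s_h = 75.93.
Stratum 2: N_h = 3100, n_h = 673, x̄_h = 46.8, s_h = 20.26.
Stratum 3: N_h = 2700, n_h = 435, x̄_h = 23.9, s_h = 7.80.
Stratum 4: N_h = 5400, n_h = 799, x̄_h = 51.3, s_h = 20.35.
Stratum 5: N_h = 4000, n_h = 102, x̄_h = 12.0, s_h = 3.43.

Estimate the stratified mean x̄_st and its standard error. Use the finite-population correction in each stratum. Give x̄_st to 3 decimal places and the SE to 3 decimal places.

x̄_st ≈ 45.966, SE ≈ 0.723

x̄_st = Σ W_h x̄_h = (1600·148.5 + 3100·46.8 + 2700·23.9 + 5400·51.3 + 4000·12.0)/16800 = 45.96607
V̂(x̄_st) = Σ W_h² (1 − n_h/N_h) s_h²/n_h, with W_h = N_h/N and N = 16800:
  stratum 1: (1600/16800)²·(1 − 108/1600)·75.93²/108 = 0.451516
  stratum 2: (3100/16800)²·(1 − 673/3100)·20.26²/673 = 0.0162584
  stratum 3: (2700/16800)²·(1 − 435/2700)·7.80²/435 = 0.00303049
  stratum 4: (5400/16800)²·(1 − 799/5400)·20.35²/799 = 0.0456257
  stratum 5: (4000/16800)²·(1 − 102/4000)·3.43²/102 = 0.00637193
V̂(x̄_st) = 0.522803
SE(x̄_st) = √0.522803 = 0.723051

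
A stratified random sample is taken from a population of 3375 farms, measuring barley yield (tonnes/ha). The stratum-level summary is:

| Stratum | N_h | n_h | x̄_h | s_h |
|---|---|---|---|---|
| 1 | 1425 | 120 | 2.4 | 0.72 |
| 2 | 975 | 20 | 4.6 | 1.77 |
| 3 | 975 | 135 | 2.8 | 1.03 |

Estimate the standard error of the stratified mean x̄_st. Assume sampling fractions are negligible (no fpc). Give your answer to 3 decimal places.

V̂(x̄_st) = Σ W_h² s_h²/n_h, with W_h = N_h/N and N = 3375:
  stratum 1: (1425/3375)²·0.72²/120 = 0.000770133
  stratum 2: (975/3375)²·1.77²/20 = 0.0130731
  stratum 3: (975/3375)²·1.03²/135 = 0.000655847
V̂(x̄_st) = 0.0144991
SE(x̄_st) = √0.0144991 = 0.120412

SE(x̄_st) ≈ 0.120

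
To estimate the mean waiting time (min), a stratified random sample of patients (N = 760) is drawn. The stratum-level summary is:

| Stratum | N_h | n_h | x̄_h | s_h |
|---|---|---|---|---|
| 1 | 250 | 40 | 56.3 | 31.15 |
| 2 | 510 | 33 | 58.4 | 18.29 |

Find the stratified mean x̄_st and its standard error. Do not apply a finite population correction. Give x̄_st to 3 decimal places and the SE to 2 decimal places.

x̄_st ≈ 57.709, SE ≈ 2.68

x̄_st = Σ W_h x̄_h = (250·56.3 + 510·58.4)/760 = 57.70921
V̂(x̄_st) = Σ W_h² s_h²/n_h, with W_h = N_h/N and N = 760:
  stratum 1: (250/760)²·31.15²/40 = 2.62488
  stratum 2: (510/760)²·18.29²/33 = 4.56485
V̂(x̄_st) = 7.18973
SE(x̄_st) = √7.18973 = 2.68137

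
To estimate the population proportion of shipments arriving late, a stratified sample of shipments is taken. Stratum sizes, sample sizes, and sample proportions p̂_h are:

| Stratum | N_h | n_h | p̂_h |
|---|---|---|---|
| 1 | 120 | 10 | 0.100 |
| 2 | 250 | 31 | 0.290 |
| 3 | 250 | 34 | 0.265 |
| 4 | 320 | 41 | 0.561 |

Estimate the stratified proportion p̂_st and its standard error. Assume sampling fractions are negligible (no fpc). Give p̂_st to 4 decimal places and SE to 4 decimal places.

N = 940; stratum weights W_h = N_h/N.
p̂_st = Σ W_h p̂_h = (120·0.100 + 250·0.290 + 250·0.265 + 320·0.561)/940 = 0.35135
V̂(p̂_st) = Σ W_h² p̂_h(1−p̂_h)/(n_h−1):
  stratum 1: (120/940)²·0.100·0.900/9 = 0.00016297
  stratum 2: (250/940)²·0.290·0.710/30 = 0.000485467
  stratum 3: (250/940)²·0.265·0.735/33 = 0.000417488
  stratum 4: (320/940)²·0.561·0.439/40 = 0.000713529
V̂(p̂_st) = 0.00177945; SE = √V̂ = 0.0421836

p̂_st ≈ 0.3514, SE ≈ 0.0422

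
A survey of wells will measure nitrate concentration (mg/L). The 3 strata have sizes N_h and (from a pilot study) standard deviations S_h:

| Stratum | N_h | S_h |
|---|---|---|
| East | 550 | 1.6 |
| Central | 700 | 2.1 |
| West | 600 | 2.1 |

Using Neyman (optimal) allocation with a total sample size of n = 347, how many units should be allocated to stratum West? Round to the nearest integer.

Neyman allocation: n_h = n · N_h S_h / Σ N_i S_i, with n = 347.
  stratum East: N_h·S_h = 550·1.6 = 880.00
  stratum Central: N_h·S_h = 700·2.1 = 1470.00
  stratum West: N_h·S_h = 600·2.1 = 1260.00
Σ N_h S_h = 3610.00
n for stratum West = 347·1260.00/3610.00 = 121.114 → 121

121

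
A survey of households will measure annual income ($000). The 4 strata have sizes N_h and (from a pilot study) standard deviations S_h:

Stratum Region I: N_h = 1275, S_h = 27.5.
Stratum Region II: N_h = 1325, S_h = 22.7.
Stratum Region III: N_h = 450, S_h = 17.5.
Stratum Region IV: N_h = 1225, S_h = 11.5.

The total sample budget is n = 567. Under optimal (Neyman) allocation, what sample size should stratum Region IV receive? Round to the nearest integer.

92

Neyman allocation: n_h = n · N_h S_h / Σ N_i S_i, with n = 567.
  stratum Region I: N_h·S_h = 1275·27.5 = 35062.50
  stratum Region II: N_h·S_h = 1325·22.7 = 30077.50
  stratum Region III: N_h·S_h = 450·17.5 = 7875.00
  stratum Region IV: N_h·S_h = 1225·11.5 = 14087.50
Σ N_h S_h = 87102.50
n for stratum Region IV = 567·14087.50/87102.50 = 91.704 → 92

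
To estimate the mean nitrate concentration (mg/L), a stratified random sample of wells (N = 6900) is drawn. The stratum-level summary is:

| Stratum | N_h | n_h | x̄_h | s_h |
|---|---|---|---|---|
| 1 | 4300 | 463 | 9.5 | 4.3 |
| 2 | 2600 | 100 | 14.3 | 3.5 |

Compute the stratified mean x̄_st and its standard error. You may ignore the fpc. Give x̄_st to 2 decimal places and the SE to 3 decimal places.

x̄_st ≈ 11.31, SE ≈ 0.181

x̄_st = Σ W_h x̄_h = (4300·9.5 + 2600·14.3)/6900 = 11.30870
V̂(x̄_st) = Σ W_h² s_h²/n_h, with W_h = N_h/N and N = 6900:
  stratum 1: (4300/6900)²·4.3²/463 = 0.0155094
  stratum 2: (2600/6900)²·3.5²/100 = 0.0173934
V̂(x̄_st) = 0.0329028
SE(x̄_st) = √0.0329028 = 0.181391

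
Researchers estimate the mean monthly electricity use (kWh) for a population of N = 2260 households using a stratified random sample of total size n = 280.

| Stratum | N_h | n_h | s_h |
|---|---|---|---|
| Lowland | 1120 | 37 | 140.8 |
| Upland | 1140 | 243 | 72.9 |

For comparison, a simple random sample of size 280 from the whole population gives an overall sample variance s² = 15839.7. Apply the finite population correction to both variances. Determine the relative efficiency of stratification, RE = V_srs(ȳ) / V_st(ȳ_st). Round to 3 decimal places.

V̂(ȳ_st) = Σ W_h² (1 − n_h/N_h) s_h²/n_h, with W_h = N_h/N and N = 2260:
  stratum Lowland: (1120/2260)²·(1 − 37/1120)·140.8²/37 = 127.243
  stratum Upland: (1140/2260)²·(1 − 243/1140)·72.9²/243 = 4.37854
V_st = 131.621
V_srs = (1 − 280/2260)·15839.7/280 = 49.5616
Relative efficiency = V_srs / V_st = 49.5616/131.621 = 0.3765

RE ≈ 0.377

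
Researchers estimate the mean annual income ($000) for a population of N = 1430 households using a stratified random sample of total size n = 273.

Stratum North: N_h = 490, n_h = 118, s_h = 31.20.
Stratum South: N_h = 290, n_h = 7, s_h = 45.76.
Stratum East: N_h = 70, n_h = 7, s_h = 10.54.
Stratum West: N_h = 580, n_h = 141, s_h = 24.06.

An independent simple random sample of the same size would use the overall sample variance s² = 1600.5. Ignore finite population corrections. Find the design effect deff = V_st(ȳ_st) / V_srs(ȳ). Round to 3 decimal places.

deff ≈ 2.385

V̂(ȳ_st) = Σ W_h² s_h²/n_h, with W_h = N_h/N and N = 1430:
  stratum North: (490/1430)²·31.20²/118 = 0.968606
  stratum South: (290/1430)²·45.76²/7 = 12.3026
  stratum East: (70/1430)²·10.54²/7 = 0.0380283
  stratum West: (580/1430)²·24.06²/141 = 0.675392
V_st = 13.9847
V_srs = s²/n = 1600.5/273 = 5.86264
deff = V_st / V_srs = 13.9847/5.86264 = 2.3854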